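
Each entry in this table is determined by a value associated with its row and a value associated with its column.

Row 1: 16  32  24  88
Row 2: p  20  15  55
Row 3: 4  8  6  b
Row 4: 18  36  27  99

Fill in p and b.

Each row is a constant multiple of every other row — this is a multiplication table with the headers hidden.
Row 2 is 20/32 = 5/8 times row 1, so its entry in column 1 is 16 × 5/8 = 10.
Row 3 is 8/32 = 1/4 times row 1, so its entry in column 4 is 88 × 1/4 = 22.

p = 10, b = 22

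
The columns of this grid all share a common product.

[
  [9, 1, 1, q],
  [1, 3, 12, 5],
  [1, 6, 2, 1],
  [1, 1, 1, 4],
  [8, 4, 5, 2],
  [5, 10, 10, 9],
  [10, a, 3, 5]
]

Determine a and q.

Columns 1 and 3 each multiply to 3600, so every column has product 3600.
Column 2: 1×3×6×1×4×10 = 720, so the missing entry is 3600 ÷ 720 = 5.
Column 4: 5×1×4×2×9×5 = 1800, so the missing entry is 3600 ÷ 1800 = 2.

a = 5, q = 2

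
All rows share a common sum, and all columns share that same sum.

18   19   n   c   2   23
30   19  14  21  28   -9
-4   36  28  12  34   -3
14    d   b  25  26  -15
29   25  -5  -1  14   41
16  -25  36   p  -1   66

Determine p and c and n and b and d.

p = 11, c = 35, n = 6, b = 24, d = 29

Rows 2 and 3 both sum to 103, so that's the common total.
Column 2: 19 + 19 + 36 + 25 − 25 = 74, so its missing entry is 103 − 74 = 29.
Row 6: 16 − 25 + 36 − 1 + 66 = 92, so its missing entry is 103 − 92 = 11.
Column 4: 21 + 12 + 25 − 1 + 11 = 68, so its missing entry is 103 − 68 = 35.
Row 1: 18 + 19 + 35 + 2 + 23 = 97, so its missing entry is 103 − 97 = 6.
Row 4: 14 + 29 + 25 + 26 − 15 = 79, so its missing entry is 103 − 79 = 24.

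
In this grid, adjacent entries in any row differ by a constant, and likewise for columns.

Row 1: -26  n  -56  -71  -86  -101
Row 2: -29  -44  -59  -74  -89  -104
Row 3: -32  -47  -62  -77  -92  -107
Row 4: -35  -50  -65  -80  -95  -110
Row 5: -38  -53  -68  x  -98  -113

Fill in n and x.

n = -41, x = -83

Along each row the entries change by -15 per step; down each column they change by -3.
Row 1: from -26 at column 1, stepping by -15 to column 2 gives -41.
Row 5: from -38 at column 1, stepping by -15 to column 4 gives -83.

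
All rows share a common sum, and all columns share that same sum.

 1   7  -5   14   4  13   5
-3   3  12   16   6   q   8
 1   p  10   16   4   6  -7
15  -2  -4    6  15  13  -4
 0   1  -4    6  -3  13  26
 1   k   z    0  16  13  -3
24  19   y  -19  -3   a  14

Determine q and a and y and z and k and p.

q = -3, a = -16, y = 20, z = 10, k = 2, p = 9

Rows 1 and 4 both sum to 39, so that's the common total.
Row 3: 1 + 10 + 16 + 4 + 6 − 7 = 30, so its missing entry is 39 − 30 = 9.
Row 2: -3 + 3 + 12 + 16 + 6 + 8 = 42, so its missing entry is 39 − 42 = -3.
Column 6: 13 − 3 + 6 + 13 + 13 + 13 = 55, so its missing entry is 39 − 55 = -16.
Row 7: 24 + 19 − 19 − 3 − 16 + 14 = 19, so its missing entry is 39 − 19 = 20.
Column 2: 7 + 3 + 9 − 2 + 1 + 19 = 37, so its missing entry is 39 − 37 = 2.
Row 6: 1 + 2 + 0 + 16 + 13 − 3 = 29, so its missing entry is 39 − 29 = 10.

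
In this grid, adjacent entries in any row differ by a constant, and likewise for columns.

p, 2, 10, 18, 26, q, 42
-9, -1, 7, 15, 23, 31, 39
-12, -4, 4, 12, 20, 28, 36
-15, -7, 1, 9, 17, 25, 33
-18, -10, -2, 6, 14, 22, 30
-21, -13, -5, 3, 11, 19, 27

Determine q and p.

Along each row the entries change by 8 per step; down each column they change by -3.
Row 1: from 2 at column 2, stepping by 8 to column 6 gives 34.
Row 1: from 2 at column 2, stepping by 8 to column 1 gives -6.

q = 34, p = -6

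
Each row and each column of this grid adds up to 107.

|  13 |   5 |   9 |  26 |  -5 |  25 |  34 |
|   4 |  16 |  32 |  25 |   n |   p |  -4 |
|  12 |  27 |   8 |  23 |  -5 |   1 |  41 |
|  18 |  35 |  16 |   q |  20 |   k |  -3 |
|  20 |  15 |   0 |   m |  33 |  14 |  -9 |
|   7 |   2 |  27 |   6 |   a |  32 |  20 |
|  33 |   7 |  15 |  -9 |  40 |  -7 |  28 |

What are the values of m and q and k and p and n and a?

m = 34, q = 2, k = 19, p = 23, n = 11, a = 13

Row 5: 20 + 15 + 0 + 33 + 14 − 9 = 73, so its missing entry is 107 − 73 = 34.
Row 6: 7 + 2 + 27 + 6 + 32 + 20 = 94, so its missing entry is 107 − 94 = 13.
Column 5: -5 − 5 + 20 + 33 + 13 + 40 = 96, so its missing entry is 107 − 96 = 11.
Row 2: 4 + 16 + 32 + 25 + 11 − 4 = 84, so its missing entry is 107 − 84 = 23.
Column 4: 26 + 25 + 23 + 34 + 6 − 9 = 105, so its missing entry is 107 − 105 = 2.
Row 4: 18 + 35 + 16 + 2 + 20 − 3 = 88, so its missing entry is 107 − 88 = 19.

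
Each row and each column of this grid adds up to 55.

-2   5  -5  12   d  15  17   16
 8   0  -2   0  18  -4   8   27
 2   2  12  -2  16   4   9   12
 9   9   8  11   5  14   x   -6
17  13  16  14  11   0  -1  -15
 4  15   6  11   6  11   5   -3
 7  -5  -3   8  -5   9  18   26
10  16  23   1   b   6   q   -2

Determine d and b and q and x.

d = -3, b = 7, q = -6, x = 5

Row 1 has -2 + 5 − 5 + 12 + 15 + 17 + 16 = 58; the blank must be 55 − 58 = -3.
Column 5 has -3 + 18 + 16 + 5 + 11 + 6 − 5 = 48; the blank must be 55 − 48 = 7.
Row 8 has 10 + 16 + 23 + 1 + 7 + 6 − 2 = 61; the blank must be 55 − 61 = -6.
Row 4 has 9 + 9 + 8 + 11 + 5 + 14 − 6 = 50; the blank must be 55 − 50 = 5.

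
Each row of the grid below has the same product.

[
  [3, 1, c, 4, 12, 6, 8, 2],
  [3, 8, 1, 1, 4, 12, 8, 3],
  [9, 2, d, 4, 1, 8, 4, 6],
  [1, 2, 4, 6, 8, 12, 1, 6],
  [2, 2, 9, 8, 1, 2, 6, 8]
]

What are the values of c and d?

c = 2, d = 2

Rows 2 and 4 each multiply to 27648, so every row has product 27648.
Row 1: 3×1×4×12×6×8×2 = 13824, so the missing entry is 27648 ÷ 13824 = 2.
Row 3: 9×2×4×1×8×4×6 = 13824, so the missing entry is 27648 ÷ 13824 = 2.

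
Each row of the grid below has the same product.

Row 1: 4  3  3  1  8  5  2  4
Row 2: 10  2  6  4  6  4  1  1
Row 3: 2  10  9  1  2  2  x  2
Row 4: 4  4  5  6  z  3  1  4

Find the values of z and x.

z = 2, x = 8

Rows 1 and 2 each multiply to 11520, so every row has product 11520.
Row 4: 4×4×5×6×3×1×4 = 5760, so the missing entry is 11520 ÷ 5760 = 2.
Row 3: 2×10×9×1×2×2×2 = 1440, so the missing entry is 11520 ÷ 1440 = 8.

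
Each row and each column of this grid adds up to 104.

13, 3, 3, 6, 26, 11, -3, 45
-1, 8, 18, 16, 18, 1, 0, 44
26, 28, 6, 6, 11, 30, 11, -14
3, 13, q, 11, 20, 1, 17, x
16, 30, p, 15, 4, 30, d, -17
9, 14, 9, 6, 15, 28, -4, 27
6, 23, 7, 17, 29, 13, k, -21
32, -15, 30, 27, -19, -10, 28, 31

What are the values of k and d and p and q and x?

The known cells in column 8 total 95, leaving 104 − 95 = 9 for the blank.
The known cells in row 7 total 74, leaving 104 − 74 = 30 for the blank.
The known cells in column 7 total 79, leaving 104 − 79 = 25 for the blank.
The known cells in row 5 total 103, leaving 104 − 103 = 1 for the blank.
The known cells in row 4 total 74, leaving 104 − 74 = 30 for the blank.

k = 30, d = 25, p = 1, q = 30, x = 9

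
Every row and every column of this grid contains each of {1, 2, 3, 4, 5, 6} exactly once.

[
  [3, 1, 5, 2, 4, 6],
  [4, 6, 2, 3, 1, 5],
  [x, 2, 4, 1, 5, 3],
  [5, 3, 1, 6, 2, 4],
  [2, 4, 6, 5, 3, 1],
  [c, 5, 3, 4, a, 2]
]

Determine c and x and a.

c = 1, x = 6, a = 6

Cell (6,5): column 5 already has {1, 2, 3, 4, 5} → 6.
For row 3, column 1: row 3 already has {1, 2, 3, 4, 5}; that leaves 6.
At (row 6, col 1): row 6 already has {2, 3, 4, 5, 6}, so the value is 1.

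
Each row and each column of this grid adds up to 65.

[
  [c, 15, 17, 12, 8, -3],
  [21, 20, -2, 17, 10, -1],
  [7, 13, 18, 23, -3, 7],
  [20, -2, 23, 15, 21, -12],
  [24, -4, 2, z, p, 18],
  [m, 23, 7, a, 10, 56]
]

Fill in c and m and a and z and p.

c = 16, m = -23, a = -8, z = 6, p = 19

The known cells in column 5 total 46, leaving 65 − 46 = 19 for the blank.
The known cells in row 5 total 59, leaving 65 − 59 = 6 for the blank.
The known cells in row 1 total 49, leaving 65 − 49 = 16 for the blank.
The known cells in column 1 total 88, leaving 65 − 88 = -23 for the blank.
The known cells in row 6 total 73, leaving 65 − 73 = -8 for the blank.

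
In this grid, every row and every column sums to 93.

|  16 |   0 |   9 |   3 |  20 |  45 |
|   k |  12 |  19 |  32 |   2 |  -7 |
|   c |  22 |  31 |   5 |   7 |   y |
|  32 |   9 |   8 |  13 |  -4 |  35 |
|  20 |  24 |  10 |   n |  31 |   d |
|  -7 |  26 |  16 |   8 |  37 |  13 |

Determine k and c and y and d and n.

k = 35, c = -3, y = 31, d = -24, n = 32

Column 4 has 3 + 32 + 5 + 13 + 8 = 61; the blank must be 93 − 61 = 32.
Row 5 has 20 + 24 + 10 + 32 + 31 = 117; the blank must be 93 − 117 = -24.
Row 2 has 12 + 19 + 32 + 2 − 7 = 58; the blank must be 93 − 58 = 35.
Column 1 has 16 + 35 + 32 + 20 − 7 = 96; the blank must be 93 − 96 = -3.
Row 3 has -3 + 22 + 31 + 5 + 7 = 62; the blank must be 93 − 62 = 31.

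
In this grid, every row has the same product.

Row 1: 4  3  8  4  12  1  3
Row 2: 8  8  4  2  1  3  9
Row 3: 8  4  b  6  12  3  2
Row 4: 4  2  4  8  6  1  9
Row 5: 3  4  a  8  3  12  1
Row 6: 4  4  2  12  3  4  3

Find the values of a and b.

Rows 1 and 6 each multiply to 13824, so every row has product 13824.
Row 5: 3×4×8×3×12×1 = 3456, so the missing entry is 13824 ÷ 3456 = 4.
Row 3: 8×4×6×12×3×2 = 13824, so the missing entry is 13824 ÷ 13824 = 1.

a = 4, b = 1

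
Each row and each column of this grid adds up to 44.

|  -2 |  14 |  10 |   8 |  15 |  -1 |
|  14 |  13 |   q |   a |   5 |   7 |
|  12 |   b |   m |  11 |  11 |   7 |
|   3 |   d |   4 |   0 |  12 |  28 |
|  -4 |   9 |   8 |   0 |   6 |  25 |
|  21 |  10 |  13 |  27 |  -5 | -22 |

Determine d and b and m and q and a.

Row 4 has 3 + 4 + 0 + 12 + 28 = 47; the blank must be 44 − 47 = -3.
Column 2 has 14 + 13 − 3 + 9 + 10 = 43; the blank must be 44 − 43 = 1.
Row 3 has 12 + 1 + 11 + 11 + 7 = 42; the blank must be 44 − 42 = 2.
Column 3 has 10 + 2 + 4 + 8 + 13 = 37; the blank must be 44 − 37 = 7.
Row 2 has 14 + 13 + 7 + 5 + 7 = 46; the blank must be 44 − 46 = -2.

d = -3, b = 1, m = 2, q = 7, a = -2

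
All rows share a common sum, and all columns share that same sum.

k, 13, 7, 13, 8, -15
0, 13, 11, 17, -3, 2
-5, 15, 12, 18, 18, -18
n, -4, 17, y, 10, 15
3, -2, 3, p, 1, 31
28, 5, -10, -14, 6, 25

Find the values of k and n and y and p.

Rows 2 and 3 both sum to 40, so that's the common total.
The known cells in row 5 total 36, leaving 40 − 36 = 4 for the blank.
The known cells in column 4 total 38, leaving 40 − 38 = 2 for the blank.
The known cells in row 4 total 40, leaving 40 − 40 = 0 for the blank.
The known cells in row 1 total 26, leaving 40 − 26 = 14 for the blank.

k = 14, n = 0, y = 2, p = 4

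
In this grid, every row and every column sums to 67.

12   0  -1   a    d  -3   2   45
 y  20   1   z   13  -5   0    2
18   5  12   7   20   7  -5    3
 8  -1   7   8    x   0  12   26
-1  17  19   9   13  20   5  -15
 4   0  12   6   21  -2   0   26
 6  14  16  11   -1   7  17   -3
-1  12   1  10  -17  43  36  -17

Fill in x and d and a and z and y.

x = 7, d = 11, a = 1, z = 15, y = 21

Row 4 has 8 − 1 + 7 + 8 + 0 + 12 + 26 = 60; the blank must be 67 − 60 = 7.
Column 5 has 13 + 20 + 7 + 13 + 21 − 1 − 17 = 56; the blank must be 67 − 56 = 11.
Row 1 has 12 + 0 − 1 + 11 − 3 + 2 + 45 = 66; the blank must be 67 − 66 = 1.
Column 1 has 12 + 18 + 8 − 1 + 4 + 6 − 1 = 46; the blank must be 67 − 46 = 21.
Row 2 has 21 + 20 + 1 + 13 − 5 + 0 + 2 = 52; the blank must be 67 − 52 = 15.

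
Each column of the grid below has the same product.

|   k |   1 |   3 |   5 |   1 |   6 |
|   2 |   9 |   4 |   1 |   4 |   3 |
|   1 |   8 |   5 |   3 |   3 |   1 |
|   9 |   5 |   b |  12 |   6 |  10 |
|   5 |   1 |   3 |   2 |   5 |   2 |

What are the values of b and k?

Columns 2 and 5 each multiply to 360, so every column has product 360.
Column 3: 3×4×5×3 = 180, so the missing entry is 360 ÷ 180 = 2.
Column 1: 2×1×9×5 = 90, so the missing entry is 360 ÷ 90 = 4.

b = 2, k = 4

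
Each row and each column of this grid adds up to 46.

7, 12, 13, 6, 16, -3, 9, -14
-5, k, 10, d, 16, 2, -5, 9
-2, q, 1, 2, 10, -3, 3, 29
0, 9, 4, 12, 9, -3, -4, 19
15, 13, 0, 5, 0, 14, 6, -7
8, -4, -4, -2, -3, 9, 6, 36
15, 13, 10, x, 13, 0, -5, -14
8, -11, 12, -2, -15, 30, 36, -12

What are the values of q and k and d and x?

Row 7 has 15 + 13 + 10 + 13 + 0 − 5 − 14 = 32; the blank must be 46 − 32 = 14.
Column 4 has 6 + 2 + 12 + 5 − 2 + 14 − 2 = 35; the blank must be 46 − 35 = 11.
Row 2 has -5 + 10 + 11 + 16 + 2 − 5 + 9 = 38; the blank must be 46 − 38 = 8.
Row 3 has -2 + 1 + 2 + 10 − 3 + 3 + 29 = 40; the blank must be 46 − 40 = 6.

q = 6, k = 8, d = 11, x = 14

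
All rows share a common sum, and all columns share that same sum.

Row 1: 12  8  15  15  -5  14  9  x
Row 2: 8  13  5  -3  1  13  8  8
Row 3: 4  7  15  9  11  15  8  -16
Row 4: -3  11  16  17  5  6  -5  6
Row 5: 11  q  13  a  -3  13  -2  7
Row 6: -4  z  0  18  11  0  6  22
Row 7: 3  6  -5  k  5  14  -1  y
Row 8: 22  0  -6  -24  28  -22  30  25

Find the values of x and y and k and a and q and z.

x = -15, y = 16, k = 15, a = 6, q = 8, z = 0

Rows 2 and 3 both sum to 53, so that's the common total.
Row 1: 12 + 8 + 15 + 15 − 5 + 14 + 9 = 68, so its missing entry is 53 − 68 = -15.
Row 6: -4 + 0 + 18 + 11 + 0 + 6 + 22 = 53, so its missing entry is 53 − 53 = 0.
Column 8: -15 + 8 − 16 + 6 + 7 + 22 + 25 = 37, so its missing entry is 53 − 37 = 16.
Row 7: 3 + 6 − 5 + 5 + 14 − 1 + 16 = 38, so its missing entry is 53 − 38 = 15.
Column 4: 15 − 3 + 9 + 17 + 18 + 15 − 24 = 47, so its missing entry is 53 − 47 = 6.
Row 5: 11 + 13 + 6 − 3 + 13 − 2 + 7 = 45, so its missing entry is 53 − 45 = 8.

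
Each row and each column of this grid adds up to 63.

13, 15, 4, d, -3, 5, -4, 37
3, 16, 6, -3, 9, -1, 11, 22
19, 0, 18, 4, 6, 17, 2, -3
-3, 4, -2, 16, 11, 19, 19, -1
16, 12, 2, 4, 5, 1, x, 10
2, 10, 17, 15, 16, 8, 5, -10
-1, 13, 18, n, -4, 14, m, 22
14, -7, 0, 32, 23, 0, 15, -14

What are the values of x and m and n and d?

x = 13, m = 2, n = -1, d = -4

Row 1 has 13 + 15 + 4 − 3 + 5 − 4 + 37 = 67; the blank must be 63 − 67 = -4.
Row 5 has 16 + 12 + 2 + 4 + 5 + 1 + 10 = 50; the blank must be 63 − 50 = 13.
Column 7 has -4 + 11 + 2 + 19 + 13 + 5 + 15 = 61; the blank must be 63 − 61 = 2.
Row 7 has -1 + 13 + 18 − 4 + 14 + 2 + 22 = 64; the blank must be 63 − 64 = -1.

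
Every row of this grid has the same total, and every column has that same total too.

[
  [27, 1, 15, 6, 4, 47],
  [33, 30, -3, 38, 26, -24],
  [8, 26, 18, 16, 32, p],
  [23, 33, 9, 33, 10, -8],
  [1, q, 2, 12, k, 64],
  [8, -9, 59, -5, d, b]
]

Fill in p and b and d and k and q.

p = 0, b = 21, d = 26, k = 2, q = 19

Rows 1 and 2 both sum to 100, so that's the common total.
Row 3: 8 + 26 + 18 + 16 + 32 = 100, so its missing entry is 100 − 100 = 0.
Column 6: 47 − 24 + 0 − 8 + 64 = 79, so its missing entry is 100 − 79 = 21.
Row 6: 8 − 9 + 59 − 5 + 21 = 74, so its missing entry is 100 − 74 = 26.
Column 5: 4 + 26 + 32 + 10 + 26 = 98, so its missing entry is 100 − 98 = 2.
Row 5: 1 + 2 + 12 + 2 + 64 = 81, so its missing entry is 100 − 81 = 19.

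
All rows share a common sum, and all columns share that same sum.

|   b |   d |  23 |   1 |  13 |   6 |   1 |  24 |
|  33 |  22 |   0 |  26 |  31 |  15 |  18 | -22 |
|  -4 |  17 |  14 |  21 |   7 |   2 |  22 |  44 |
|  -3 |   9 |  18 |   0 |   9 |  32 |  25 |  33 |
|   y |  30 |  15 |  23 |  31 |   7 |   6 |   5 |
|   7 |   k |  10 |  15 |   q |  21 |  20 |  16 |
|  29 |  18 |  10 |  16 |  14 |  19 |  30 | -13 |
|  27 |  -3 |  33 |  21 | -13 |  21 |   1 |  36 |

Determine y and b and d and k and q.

Rows 2 and 3 both sum to 123, so that's the common total.
Row 5 has 30 + 15 + 23 + 31 + 7 + 6 + 5 = 117; the blank must be 123 − 117 = 6.
Column 1 has 33 − 4 − 3 + 6 + 7 + 29 + 27 = 95; the blank must be 123 − 95 = 28.
Row 1 has 28 + 23 + 1 + 13 + 6 + 1 + 24 = 96; the blank must be 123 − 96 = 27.
Column 5 has 13 + 31 + 7 + 9 + 31 + 14 − 13 = 92; the blank must be 123 − 92 = 31.
Row 6 has 7 + 10 + 15 + 31 + 21 + 20 + 16 = 120; the blank must be 123 − 120 = 3.

y = 6, b = 28, d = 27, k = 3, q = 31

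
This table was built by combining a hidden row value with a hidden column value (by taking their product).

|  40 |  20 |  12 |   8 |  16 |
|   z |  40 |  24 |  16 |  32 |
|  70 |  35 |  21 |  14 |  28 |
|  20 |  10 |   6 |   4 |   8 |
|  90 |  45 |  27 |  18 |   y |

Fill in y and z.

Each row is a constant multiple of every other row — this is a multiplication table with the headers hidden.
Row 5 is 27/12 = 9/4 times row 1, so its entry in column 5 is 16 × 9/4 = 36.
Row 2 is 24/12 = 2/1 times row 1, so its entry in column 1 is 40 × 2/1 = 80.

y = 36, z = 80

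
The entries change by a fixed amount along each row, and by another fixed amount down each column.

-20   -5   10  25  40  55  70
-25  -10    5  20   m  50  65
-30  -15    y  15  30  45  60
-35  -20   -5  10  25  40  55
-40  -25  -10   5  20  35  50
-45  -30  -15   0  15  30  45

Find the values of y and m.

Along each row the entries change by 15 per step; down each column they change by -5.
Row 3: from -30 at column 1, stepping by 15 to column 3 gives 0.
Row 2: from -25 at column 1, stepping by 15 to column 5 gives 35.

y = 0, m = 35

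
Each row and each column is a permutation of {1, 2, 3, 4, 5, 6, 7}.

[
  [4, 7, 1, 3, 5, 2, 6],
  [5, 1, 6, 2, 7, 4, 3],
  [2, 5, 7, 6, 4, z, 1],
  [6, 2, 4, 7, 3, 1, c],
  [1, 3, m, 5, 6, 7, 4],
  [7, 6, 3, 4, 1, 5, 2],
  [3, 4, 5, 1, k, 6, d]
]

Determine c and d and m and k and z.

At (row 7, col 5): column 5 already has {1, 3, 4, 5, 6, 7}, so the value is 2.
Cell (5,3): row 5 already has {1, 3, 4, 5, 6, 7} → 2.
For row 4, column 7: row 4 already has {1, 2, 3, 4, 6, 7}; that leaves 5.
Cell (7,7): row 7 already has {1, 2, 3, 4, 5, 6} → 7.
For row 3, column 6: row 3 already has {1, 2, 4, 5, 6, 7}; that leaves 3.

c = 5, d = 7, m = 2, k = 2, z = 3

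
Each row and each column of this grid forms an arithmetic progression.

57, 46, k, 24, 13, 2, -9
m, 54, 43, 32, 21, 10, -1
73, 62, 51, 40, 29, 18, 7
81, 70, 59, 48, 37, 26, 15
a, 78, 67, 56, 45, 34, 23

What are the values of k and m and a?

Along each row the entries change by -11 per step; down each column they change by 8.
Row 1: from 57 at column 1, stepping by -11 to column 3 gives 35.
Row 2: from 54 at column 2, stepping by -11 to column 1 gives 65.
Row 5: from 78 at column 2, stepping by -11 to column 1 gives 89.

k = 35, m = 65, a = 89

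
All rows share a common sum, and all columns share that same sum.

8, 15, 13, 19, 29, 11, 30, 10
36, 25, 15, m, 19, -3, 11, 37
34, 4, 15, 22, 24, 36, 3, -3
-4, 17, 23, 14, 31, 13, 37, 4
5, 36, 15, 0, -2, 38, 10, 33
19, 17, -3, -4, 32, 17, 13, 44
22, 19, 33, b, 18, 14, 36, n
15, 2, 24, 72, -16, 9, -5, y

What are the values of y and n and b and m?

Rows 1 and 3 both sum to 135, so that's the common total.
Row 2 has 36 + 25 + 15 + 19 − 3 + 11 + 37 = 140; the blank must be 135 − 140 = -5.
Column 4 has 19 − 5 + 22 + 14 + 0 − 4 + 72 = 118; the blank must be 135 − 118 = 17.
Row 7 has 22 + 19 + 33 + 17 + 18 + 14 + 36 = 159; the blank must be 135 − 159 = -24.
Row 8 has 15 + 2 + 24 + 72 − 16 + 9 − 5 = 101; the blank must be 135 − 101 = 34.

y = 34, n = -24, b = 17, m = -5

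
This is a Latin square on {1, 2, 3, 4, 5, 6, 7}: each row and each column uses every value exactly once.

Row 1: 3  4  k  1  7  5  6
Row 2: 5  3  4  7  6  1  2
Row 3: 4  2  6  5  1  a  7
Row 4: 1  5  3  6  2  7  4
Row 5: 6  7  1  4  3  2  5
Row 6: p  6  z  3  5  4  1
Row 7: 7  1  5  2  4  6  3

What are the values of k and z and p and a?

Cell (1,3): row 1 already has {1, 3, 4, 5, 6, 7} → 2.
At (row 3, col 6): row 3 already has {1, 2, 4, 5, 6, 7}, so the value is 3.
For row 6, column 1: column 1 already has {1, 3, 4, 5, 6, 7}; that leaves 2.
At (row 6, col 3): row 6 already has {1, 2, 3, 4, 5, 6}, so the value is 7.

k = 2, z = 7, p = 2, a = 3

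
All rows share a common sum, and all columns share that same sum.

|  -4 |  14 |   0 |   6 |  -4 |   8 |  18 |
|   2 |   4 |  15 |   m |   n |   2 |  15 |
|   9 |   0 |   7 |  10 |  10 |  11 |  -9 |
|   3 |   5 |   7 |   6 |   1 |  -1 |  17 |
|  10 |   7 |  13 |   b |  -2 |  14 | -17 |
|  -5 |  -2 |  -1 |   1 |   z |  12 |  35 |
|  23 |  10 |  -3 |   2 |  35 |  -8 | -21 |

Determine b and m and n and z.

b = 13, m = 0, n = 0, z = -2

Rows 1 and 3 both sum to 38, so that's the common total.
Row 6: -5 − 2 − 1 + 1 + 12 + 35 = 40, so its missing entry is 38 − 40 = -2.
Column 5: -4 + 10 + 1 − 2 − 2 + 35 = 38, so its missing entry is 38 − 38 = 0.
Row 2: 2 + 4 + 15 + 0 + 2 + 15 = 38, so its missing entry is 38 − 38 = 0.
Row 5: 10 + 7 + 13 − 2 + 14 − 17 = 25, so its missing entry is 38 − 25 = 13.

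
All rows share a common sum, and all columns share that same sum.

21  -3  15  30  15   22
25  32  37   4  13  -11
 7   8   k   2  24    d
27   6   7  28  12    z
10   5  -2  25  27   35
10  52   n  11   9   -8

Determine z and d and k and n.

z = 20, d = 42, k = 17, n = 26

Rows 1 and 2 both sum to 100, so that's the common total.
Row 6 has 10 + 52 + 11 + 9 − 8 = 74; the blank must be 100 − 74 = 26.
Row 4 has 27 + 6 + 7 + 28 + 12 = 80; the blank must be 100 − 80 = 20.
Column 6 has 22 − 11 + 20 + 35 − 8 = 58; the blank must be 100 − 58 = 42.
Row 3 has 7 + 8 + 2 + 24 + 42 = 83; the blank must be 100 − 83 = 17.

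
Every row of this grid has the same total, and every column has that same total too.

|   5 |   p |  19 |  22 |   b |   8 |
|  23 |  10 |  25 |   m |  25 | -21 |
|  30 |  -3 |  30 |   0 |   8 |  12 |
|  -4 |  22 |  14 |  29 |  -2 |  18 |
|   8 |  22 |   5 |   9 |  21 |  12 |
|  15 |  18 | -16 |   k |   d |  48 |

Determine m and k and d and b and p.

m = 15, k = 2, d = 10, b = 15, p = 8

Rows 3 and 4 both sum to 77, so that's the common total.
Column 2: 10 − 3 + 22 + 22 + 18 = 69, so its missing entry is 77 − 69 = 8.
Row 1: 5 + 8 + 19 + 22 + 8 = 62, so its missing entry is 77 − 62 = 15.
Column 5: 15 + 25 + 8 − 2 + 21 = 67, so its missing entry is 77 − 67 = 10.
Row 6: 15 + 18 − 16 + 10 + 48 = 75, so its missing entry is 77 − 75 = 2.
Row 2: 23 + 10 + 25 + 25 − 21 = 62, so its missing entry is 77 − 62 = 15.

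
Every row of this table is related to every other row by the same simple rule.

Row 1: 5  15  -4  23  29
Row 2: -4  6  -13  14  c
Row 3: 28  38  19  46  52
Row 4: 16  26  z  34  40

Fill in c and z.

c = 20, z = 7

The difference between any two rows is the same in every column — this is an addition table with the headers hidden.
Row 2 minus row 1 is 14 − 23 = -9, so its entry in column 5 is 29 + (-9) = 20.
Row 4 minus row 1 is 34 − 23 = 11, so its entry in column 3 is -4 + 11 = 7.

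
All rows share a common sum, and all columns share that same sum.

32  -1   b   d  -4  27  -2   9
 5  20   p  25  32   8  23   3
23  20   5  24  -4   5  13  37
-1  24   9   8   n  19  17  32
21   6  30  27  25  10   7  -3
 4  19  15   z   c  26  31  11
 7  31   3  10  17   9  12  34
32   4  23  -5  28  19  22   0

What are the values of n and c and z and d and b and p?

n = 15, c = 14, z = 3, d = 31, b = 31, p = 7

Rows 3 and 5 both sum to 123, so that's the common total.
Row 2: 5 + 20 + 25 + 32 + 8 + 23 + 3 = 116, so its missing entry is 123 − 116 = 7.
Row 4: -1 + 24 + 9 + 8 + 19 + 17 + 32 = 108, so its missing entry is 123 − 108 = 15.
Column 5: -4 + 32 − 4 + 15 + 25 + 17 + 28 = 109, so its missing entry is 123 − 109 = 14.
Column 3: 7 + 5 + 9 + 30 + 15 + 3 + 23 = 92, so its missing entry is 123 − 92 = 31.
Row 1: 32 − 1 + 31 − 4 + 27 − 2 + 9 = 92, so its missing entry is 123 − 92 = 31.
Row 6: 4 + 19 + 15 + 14 + 26 + 31 + 11 = 120, so its missing entry is 123 − 120 = 3.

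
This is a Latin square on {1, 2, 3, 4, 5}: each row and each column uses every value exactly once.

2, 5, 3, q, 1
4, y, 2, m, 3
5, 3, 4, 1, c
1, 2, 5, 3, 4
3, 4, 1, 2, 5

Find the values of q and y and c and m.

At (row 2, col 2): column 2 already has {2, 3, 4, 5}, so the value is 1.
At (row 3, col 5): row 3 already has {1, 3, 4, 5}, so the value is 2.
Cell (1,4): row 1 already has {1, 2, 3, 5} → 4.
At (row 2, col 4): row 2 already has {1, 2, 3, 4}, so the value is 5.

q = 4, y = 1, c = 2, m = 5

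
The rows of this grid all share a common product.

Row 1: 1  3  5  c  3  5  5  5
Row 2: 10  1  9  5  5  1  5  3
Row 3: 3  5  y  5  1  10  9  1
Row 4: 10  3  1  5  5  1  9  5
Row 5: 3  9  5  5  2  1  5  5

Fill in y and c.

y = 5, c = 6

Rows 4 and 5 each multiply to 33750, so every row has product 33750.
Row 3: 3×5×5×1×10×9×1 = 6750, so the missing entry is 33750 ÷ 6750 = 5.
Row 1: 1×3×5×3×5×5×5 = 5625, so the missing entry is 33750 ÷ 5625 = 6.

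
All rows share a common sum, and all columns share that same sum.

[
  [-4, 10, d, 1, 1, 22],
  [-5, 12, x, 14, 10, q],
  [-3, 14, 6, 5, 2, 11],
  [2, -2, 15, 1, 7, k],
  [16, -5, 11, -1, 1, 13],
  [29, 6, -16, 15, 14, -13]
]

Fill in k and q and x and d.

Rows 3 and 5 both sum to 35, so that's the common total.
The known cells in row 1 total 30, leaving 35 − 30 = 5 for the blank.
The known cells in column 3 total 21, leaving 35 − 21 = 14 for the blank.
The known cells in row 4 total 23, leaving 35 − 23 = 12 for the blank.
The known cells in row 2 total 45, leaving 35 − 45 = -10 for the blank.

k = 12, q = -10, x = 14, d = 5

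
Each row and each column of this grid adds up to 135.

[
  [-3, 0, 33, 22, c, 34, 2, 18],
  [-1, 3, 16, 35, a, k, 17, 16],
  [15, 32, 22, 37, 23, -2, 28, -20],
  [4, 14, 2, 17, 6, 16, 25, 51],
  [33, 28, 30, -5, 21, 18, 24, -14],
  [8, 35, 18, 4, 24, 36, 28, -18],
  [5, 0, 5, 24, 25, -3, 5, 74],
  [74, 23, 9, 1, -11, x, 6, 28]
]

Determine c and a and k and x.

c = 29, a = 18, k = 31, x = 5

The known cells in row 8 total 130, leaving 135 − 130 = 5 for the blank.
The known cells in row 1 total 106, leaving 135 − 106 = 29 for the blank.
The known cells in column 5 total 117, leaving 135 − 117 = 18 for the blank.
The known cells in row 2 total 104, leaving 135 − 104 = 31 for the blank.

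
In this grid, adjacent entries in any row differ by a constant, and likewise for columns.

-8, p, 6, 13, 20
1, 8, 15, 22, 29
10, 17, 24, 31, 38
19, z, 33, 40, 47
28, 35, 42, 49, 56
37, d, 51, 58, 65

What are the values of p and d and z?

p = -1, d = 44, z = 26

Along each row the entries change by 7 per step; down each column they change by 9.
Row 1: from -8 at column 1, stepping by 7 to column 2 gives -1.
Row 6: from 37 at column 1, stepping by 7 to column 2 gives 44.
Row 4: from 19 at column 1, stepping by 7 to column 2 gives 26.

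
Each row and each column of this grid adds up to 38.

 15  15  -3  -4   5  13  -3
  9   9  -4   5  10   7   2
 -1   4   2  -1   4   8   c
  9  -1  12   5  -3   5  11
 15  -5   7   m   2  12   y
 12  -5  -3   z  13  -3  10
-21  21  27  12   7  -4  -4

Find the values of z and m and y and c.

Row 6: 12 − 5 − 3 + 13 − 3 + 10 = 24, so its missing entry is 38 − 24 = 14.
Row 3: -1 + 4 + 2 − 1 + 4 + 8 = 16, so its missing entry is 38 − 16 = 22.
Column 7: -3 + 2 + 22 + 11 + 10 − 4 = 38, so its missing entry is 38 − 38 = 0.
Row 5: 15 − 5 + 7 + 2 + 12 + 0 = 31, so its missing entry is 38 − 31 = 7.

z = 14, m = 7, y = 0, c = 22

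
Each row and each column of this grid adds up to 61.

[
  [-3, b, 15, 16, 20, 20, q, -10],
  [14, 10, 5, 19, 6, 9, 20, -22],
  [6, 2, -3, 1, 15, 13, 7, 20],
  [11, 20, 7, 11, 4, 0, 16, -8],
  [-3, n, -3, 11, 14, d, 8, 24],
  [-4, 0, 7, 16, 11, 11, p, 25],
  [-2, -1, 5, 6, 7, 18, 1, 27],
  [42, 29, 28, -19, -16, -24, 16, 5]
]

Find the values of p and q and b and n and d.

The known cells in column 6 total 47, leaving 61 − 47 = 14 for the blank.
The known cells in row 6 total 66, leaving 61 − 66 = -5 for the blank.
The known cells in column 7 total 63, leaving 61 − 63 = -2 for the blank.
The known cells in row 1 total 56, leaving 61 − 56 = 5 for the blank.
The known cells in row 5 total 65, leaving 61 − 65 = -4 for the blank.

p = -5, q = -2, b = 5, n = -4, d = 14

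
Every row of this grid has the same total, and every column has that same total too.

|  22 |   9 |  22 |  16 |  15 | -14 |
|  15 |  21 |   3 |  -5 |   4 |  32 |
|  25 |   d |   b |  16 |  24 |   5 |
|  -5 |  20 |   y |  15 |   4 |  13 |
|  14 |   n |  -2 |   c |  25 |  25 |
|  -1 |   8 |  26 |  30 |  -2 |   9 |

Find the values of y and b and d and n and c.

y = 23, b = -2, d = 2, n = 10, c = -2

Rows 1 and 2 both sum to 70, so that's the common total.
Column 4: 16 − 5 + 16 + 15 + 30 = 72, so its missing entry is 70 − 72 = -2.
Row 4: -5 + 20 + 15 + 4 + 13 = 47, so its missing entry is 70 − 47 = 23.
Column 3: 22 + 3 + 23 − 2 + 26 = 72, so its missing entry is 70 − 72 = -2.
Row 3: 25 − 2 + 16 + 24 + 5 = 68, so its missing entry is 70 − 68 = 2.
Row 5: 14 − 2 − 2 + 25 + 25 = 60, so its missing entry is 70 − 60 = 10.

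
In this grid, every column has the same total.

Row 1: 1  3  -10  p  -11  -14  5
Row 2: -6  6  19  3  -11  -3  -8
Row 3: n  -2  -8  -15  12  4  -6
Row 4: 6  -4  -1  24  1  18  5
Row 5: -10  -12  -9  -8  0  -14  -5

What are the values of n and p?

Column 2 sums to -9 and so does column 7; that's the common total.
In column 1 the known cells total -9, leaving -9 − (-9) = 0.
In column 4 the known cells total 4, leaving -9 − 4 = -13.

n = 0, p = -13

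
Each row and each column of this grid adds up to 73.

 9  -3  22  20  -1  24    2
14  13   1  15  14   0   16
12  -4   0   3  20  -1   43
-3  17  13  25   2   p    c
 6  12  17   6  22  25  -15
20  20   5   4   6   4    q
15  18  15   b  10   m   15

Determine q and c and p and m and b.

q = 14, c = -2, p = 21, m = 0, b = 0

Row 6: 20 + 20 + 5 + 4 + 6 + 4 = 59, so its missing entry is 73 − 59 = 14.
Column 7: 2 + 16 + 43 − 15 + 14 + 15 = 75, so its missing entry is 73 − 75 = -2.
Column 4: 20 + 15 + 3 + 25 + 6 + 4 = 73, so its missing entry is 73 − 73 = 0.
Row 7: 15 + 18 + 15 + 0 + 10 + 15 = 73, so its missing entry is 73 − 73 = 0.
Row 4: -3 + 17 + 13 + 25 + 2 − 2 = 52, so its missing entry is 73 − 52 = 21.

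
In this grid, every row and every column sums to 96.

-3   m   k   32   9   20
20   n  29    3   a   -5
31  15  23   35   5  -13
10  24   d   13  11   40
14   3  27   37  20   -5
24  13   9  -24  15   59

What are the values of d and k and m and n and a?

Column 5 has 9 + 5 + 11 + 20 + 15 = 60; the blank must be 96 − 60 = 36.
Row 2 has 20 + 29 + 3 + 36 − 5 = 83; the blank must be 96 − 83 = 13.
Column 2 has 13 + 15 + 24 + 3 + 13 = 68; the blank must be 96 − 68 = 28.
Row 1 has -3 + 28 + 32 + 9 + 20 = 86; the blank must be 96 − 86 = 10.
Row 4 has 10 + 24 + 13 + 11 + 40 = 98; the blank must be 96 − 98 = -2.

d = -2, k = 10, m = 28, n = 13, a = 36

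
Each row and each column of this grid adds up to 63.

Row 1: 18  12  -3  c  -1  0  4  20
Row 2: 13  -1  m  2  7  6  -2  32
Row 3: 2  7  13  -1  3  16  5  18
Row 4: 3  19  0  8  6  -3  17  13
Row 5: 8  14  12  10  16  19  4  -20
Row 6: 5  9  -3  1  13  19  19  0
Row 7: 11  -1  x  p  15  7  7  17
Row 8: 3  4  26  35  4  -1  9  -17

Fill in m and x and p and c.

m = 6, x = 12, p = -5, c = 13

The known cells in row 2 total 57, leaving 63 − 57 = 6 for the blank.
The known cells in column 3 total 51, leaving 63 − 51 = 12 for the blank.
The known cells in row 1 total 50, leaving 63 − 50 = 13 for the blank.
The known cells in row 7 total 68, leaving 63 − 68 = -5 for the blank.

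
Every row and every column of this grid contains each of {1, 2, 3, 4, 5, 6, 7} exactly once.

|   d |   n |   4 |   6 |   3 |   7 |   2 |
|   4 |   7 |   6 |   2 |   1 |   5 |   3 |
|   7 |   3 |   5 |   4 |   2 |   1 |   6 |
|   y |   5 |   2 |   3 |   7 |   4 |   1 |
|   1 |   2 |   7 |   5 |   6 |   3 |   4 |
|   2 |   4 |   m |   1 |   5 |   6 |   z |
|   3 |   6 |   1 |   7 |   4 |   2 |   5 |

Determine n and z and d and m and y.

At (row 1, col 2): column 2 already has {2, 3, 4, 5, 6, 7}, so the value is 1.
For row 1, column 1: row 1 already has {1, 2, 3, 4, 6, 7}; that leaves 5.
At (row 4, col 1): row 4 already has {1, 2, 3, 4, 5, 7}, so the value is 6.
For row 6, column 7: column 7 already has {1, 2, 3, 4, 5, 6}; that leaves 7.
For row 6, column 3: row 6 already has {1, 2, 4, 5, 6, 7}; that leaves 3.

n = 1, z = 7, d = 5, m = 3, y = 6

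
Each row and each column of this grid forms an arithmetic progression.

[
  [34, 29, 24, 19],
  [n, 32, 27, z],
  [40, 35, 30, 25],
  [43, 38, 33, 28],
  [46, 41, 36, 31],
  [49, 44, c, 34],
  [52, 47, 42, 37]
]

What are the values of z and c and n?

z = 22, c = 39, n = 37

Along each row the entries change by -5 per step; down each column they change by 3.
Row 2: from 32 at column 2, stepping by -5 to column 4 gives 22.
Row 6: from 49 at column 1, stepping by -5 to column 3 gives 39.
Row 2: from 32 at column 2, stepping by -5 to column 1 gives 37.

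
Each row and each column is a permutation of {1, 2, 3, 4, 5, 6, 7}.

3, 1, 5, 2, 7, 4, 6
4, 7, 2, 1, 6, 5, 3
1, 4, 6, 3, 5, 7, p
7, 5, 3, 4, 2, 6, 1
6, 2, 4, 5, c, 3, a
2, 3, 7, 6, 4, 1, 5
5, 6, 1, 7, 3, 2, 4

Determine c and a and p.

For row 5, column 5: column 5 already has {2, 3, 4, 5, 6, 7}; that leaves 1.
For row 5, column 7: row 5 already has {1, 2, 3, 4, 5, 6}; that leaves 7.
For row 3, column 7: row 3 already has {1, 3, 4, 5, 6, 7}; that leaves 2.

c = 1, a = 7, p = 2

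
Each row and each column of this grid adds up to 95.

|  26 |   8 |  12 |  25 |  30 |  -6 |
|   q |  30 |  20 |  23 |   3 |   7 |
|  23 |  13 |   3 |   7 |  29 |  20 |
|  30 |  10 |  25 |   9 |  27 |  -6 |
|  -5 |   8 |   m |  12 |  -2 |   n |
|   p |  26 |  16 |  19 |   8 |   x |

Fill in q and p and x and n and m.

The known cells in column 3 total 76, leaving 95 − 76 = 19 for the blank.
The known cells in row 5 total 32, leaving 95 − 32 = 63 for the blank.
The known cells in column 6 total 78, leaving 95 − 78 = 17 for the blank.
The known cells in row 6 total 86, leaving 95 − 86 = 9 for the blank.
The known cells in row 2 total 83, leaving 95 − 83 = 12 for the blank.

q = 12, p = 9, x = 17, n = 63, m = 19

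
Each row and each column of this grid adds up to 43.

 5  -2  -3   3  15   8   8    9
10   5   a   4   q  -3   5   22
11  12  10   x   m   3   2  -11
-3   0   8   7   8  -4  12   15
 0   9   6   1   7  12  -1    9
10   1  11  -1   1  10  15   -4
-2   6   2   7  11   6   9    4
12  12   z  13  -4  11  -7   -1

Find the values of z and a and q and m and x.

Column 4 has 3 + 4 + 7 + 1 − 1 + 7 + 13 = 34; the blank must be 43 − 34 = 9.
Row 3 has 11 + 12 + 10 + 9 + 3 + 2 − 11 = 36; the blank must be 43 − 36 = 7.
Column 5 has 15 + 7 + 8 + 7 + 1 + 11 − 4 = 45; the blank must be 43 − 45 = -2.
Row 2 has 10 + 5 + 4 − 2 − 3 + 5 + 22 = 41; the blank must be 43 − 41 = 2.
Row 8 has 12 + 12 + 13 − 4 + 11 − 7 − 1 = 36; the blank must be 43 − 36 = 7.

z = 7, a = 2, q = -2, m = 7, x = 9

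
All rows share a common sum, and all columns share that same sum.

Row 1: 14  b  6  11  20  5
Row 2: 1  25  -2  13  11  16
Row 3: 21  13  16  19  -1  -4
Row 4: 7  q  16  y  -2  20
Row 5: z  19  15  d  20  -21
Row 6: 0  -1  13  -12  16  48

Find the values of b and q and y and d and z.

b = 8, q = 0, y = 23, d = 10, z = 21

Rows 2 and 3 both sum to 64, so that's the common total.
The known cells in row 1 total 56, leaving 64 − 56 = 8 for the blank.
The known cells in column 1 total 43, leaving 64 − 43 = 21 for the blank.
The known cells in row 5 total 54, leaving 64 − 54 = 10 for the blank.
The known cells in column 2 total 64, leaving 64 − 64 = 0 for the blank.
The known cells in row 4 total 41, leaving 64 − 41 = 23 for the blank.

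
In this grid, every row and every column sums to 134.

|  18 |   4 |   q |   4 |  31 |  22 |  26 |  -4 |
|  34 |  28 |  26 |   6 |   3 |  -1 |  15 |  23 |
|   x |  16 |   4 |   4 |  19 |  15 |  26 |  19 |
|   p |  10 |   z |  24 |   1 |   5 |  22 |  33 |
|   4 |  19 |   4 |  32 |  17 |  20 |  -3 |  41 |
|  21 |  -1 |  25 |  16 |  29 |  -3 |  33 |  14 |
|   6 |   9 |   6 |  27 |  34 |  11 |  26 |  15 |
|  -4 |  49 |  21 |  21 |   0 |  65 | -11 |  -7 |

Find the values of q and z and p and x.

q = 33, z = 15, p = 24, x = 31

The known cells in row 1 total 101, leaving 134 − 101 = 33 for the blank.
The known cells in row 3 total 103, leaving 134 − 103 = 31 for the blank.
The known cells in column 3 total 119, leaving 134 − 119 = 15 for the blank.
The known cells in row 4 total 110, leaving 134 − 110 = 24 for the blank.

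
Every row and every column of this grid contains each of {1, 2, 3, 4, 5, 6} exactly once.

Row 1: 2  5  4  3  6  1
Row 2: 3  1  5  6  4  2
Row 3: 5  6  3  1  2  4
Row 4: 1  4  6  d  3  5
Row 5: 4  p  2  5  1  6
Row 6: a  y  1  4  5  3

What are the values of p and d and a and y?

At (row 4, col 4): row 4 already has {1, 3, 4, 5, 6}, so the value is 2.
At (row 6, col 1): column 1 already has {1, 2, 3, 4, 5}, so the value is 6.
At (row 6, col 2): row 6 already has {1, 3, 4, 5, 6}, so the value is 2.
At (row 5, col 2): row 5 already has {1, 2, 4, 5, 6}, so the value is 3.

p = 3, d = 2, a = 6, y = 2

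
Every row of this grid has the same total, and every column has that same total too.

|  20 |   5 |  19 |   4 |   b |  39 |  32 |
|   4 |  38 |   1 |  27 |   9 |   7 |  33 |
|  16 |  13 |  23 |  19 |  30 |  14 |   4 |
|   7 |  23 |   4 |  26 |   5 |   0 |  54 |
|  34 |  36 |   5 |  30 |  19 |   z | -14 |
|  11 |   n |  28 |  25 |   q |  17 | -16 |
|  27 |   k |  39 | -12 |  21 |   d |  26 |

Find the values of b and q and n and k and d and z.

b = 0, q = 35, n = 19, k = -15, d = 33, z = 9

Rows 2 and 3 both sum to 119, so that's the common total.
The known cells in row 1 total 119, leaving 119 − 119 = 0 for the blank.
The known cells in column 5 total 84, leaving 119 − 84 = 35 for the blank.
The known cells in row 6 total 100, leaving 119 − 100 = 19 for the blank.
The known cells in column 2 total 134, leaving 119 − 134 = -15 for the blank.
The known cells in row 7 total 86, leaving 119 − 86 = 33 for the blank.
The known cells in row 5 total 110, leaving 119 − 110 = 9 for the blank.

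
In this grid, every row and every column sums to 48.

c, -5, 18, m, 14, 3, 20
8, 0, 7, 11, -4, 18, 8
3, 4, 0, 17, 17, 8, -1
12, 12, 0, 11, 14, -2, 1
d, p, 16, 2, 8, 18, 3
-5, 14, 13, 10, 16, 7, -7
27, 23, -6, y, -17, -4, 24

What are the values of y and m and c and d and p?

y = 1, m = -4, c = 2, d = 1, p = 0

Row 7: 27 + 23 − 6 − 17 − 4 + 24 = 47, so its missing entry is 48 − 47 = 1.
Column 4: 11 + 17 + 11 + 2 + 10 + 1 = 52, so its missing entry is 48 − 52 = -4.
Row 1: -5 + 18 − 4 + 14 + 3 + 20 = 46, so its missing entry is 48 − 46 = 2.
Column 1: 2 + 8 + 3 + 12 − 5 + 27 = 47, so its missing entry is 48 − 47 = 1.
Row 5: 1 + 16 + 2 + 8 + 18 + 3 = 48, so its missing entry is 48 − 48 = 0.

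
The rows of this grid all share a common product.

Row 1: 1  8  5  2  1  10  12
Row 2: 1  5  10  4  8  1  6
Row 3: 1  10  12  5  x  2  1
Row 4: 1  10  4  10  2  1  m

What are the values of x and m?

x = 8, m = 12

Rows 1 and 2 each multiply to 9600, so every row has product 9600.
Row 3: 1×10×12×5×2×1 = 1200, so the missing entry is 9600 ÷ 1200 = 8.
Row 4: 1×10×4×10×2×1 = 800, so the missing entry is 9600 ÷ 800 = 12.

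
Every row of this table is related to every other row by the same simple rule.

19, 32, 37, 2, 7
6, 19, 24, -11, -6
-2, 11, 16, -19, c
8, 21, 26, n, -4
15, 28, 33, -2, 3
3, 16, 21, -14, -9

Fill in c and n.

c = -14, n = -9

The difference between any two rows is the same in every column — this is an addition table with the headers hidden.
Row 3 minus row 1 is 16 − 37 = -21, so its entry in column 5 is 7 + (-21) = -14.
Row 4 minus row 1 is 26 − 37 = -11, so its entry in column 4 is 2 + (-11) = -9.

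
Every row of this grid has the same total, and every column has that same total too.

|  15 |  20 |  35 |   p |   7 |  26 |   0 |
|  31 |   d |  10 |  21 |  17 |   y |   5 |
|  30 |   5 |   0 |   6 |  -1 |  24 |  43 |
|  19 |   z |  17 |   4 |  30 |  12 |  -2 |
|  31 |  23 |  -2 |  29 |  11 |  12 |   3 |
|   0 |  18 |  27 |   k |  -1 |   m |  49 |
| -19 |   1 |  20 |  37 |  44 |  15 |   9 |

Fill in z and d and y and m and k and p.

z = 27, d = 13, y = 10, m = 8, k = 6, p = 4

Rows 3 and 5 both sum to 107, so that's the common total.
Row 4: 19 + 17 + 4 + 30 + 12 − 2 = 80, so its missing entry is 107 − 80 = 27.
Column 2: 20 + 5 + 27 + 23 + 18 + 1 = 94, so its missing entry is 107 − 94 = 13.
Row 2: 31 + 13 + 10 + 21 + 17 + 5 = 97, so its missing entry is 107 − 97 = 10.
Column 6: 26 + 10 + 24 + 12 + 12 + 15 = 99, so its missing entry is 107 − 99 = 8.
Row 1: 15 + 20 + 35 + 7 + 26 + 0 = 103, so its missing entry is 107 − 103 = 4.
Row 6: 0 + 18 + 27 − 1 + 8 + 49 = 101, so its missing entry is 107 − 101 = 6.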